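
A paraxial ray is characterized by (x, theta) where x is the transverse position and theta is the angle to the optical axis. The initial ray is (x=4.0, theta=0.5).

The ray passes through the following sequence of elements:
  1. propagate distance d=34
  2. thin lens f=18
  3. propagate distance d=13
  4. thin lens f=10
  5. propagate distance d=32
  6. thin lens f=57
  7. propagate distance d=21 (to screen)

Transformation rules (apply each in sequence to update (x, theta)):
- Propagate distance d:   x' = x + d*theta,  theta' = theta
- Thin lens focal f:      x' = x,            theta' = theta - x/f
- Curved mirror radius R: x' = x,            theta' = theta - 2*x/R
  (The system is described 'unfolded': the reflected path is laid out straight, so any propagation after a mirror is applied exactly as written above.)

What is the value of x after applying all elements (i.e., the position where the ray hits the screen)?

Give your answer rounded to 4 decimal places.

Initial: x=4.0000 theta=0.5000
After 1 (propagate distance d=34): x=21.0000 theta=0.5000
After 2 (thin lens f=18): x=21.0000 theta=-2/3 (≈-0.6667)
After 3 (propagate distance d=13): x=37/3 (≈12.3333) theta=-2/3 (≈-0.6667)
After 4 (thin lens f=10): x=37/3 (≈12.3333) theta=-1.9000
After 5 (propagate distance d=32): x=-727/15 (≈-48.4667) theta=-1.9000
After 6 (thin lens f=57): x=-727/15 (≈-48.4667) theta=-359/342 (≈-1.0497)
After 7 (propagate distance d=21 (to screen)): x=-13397/190 (≈-70.5105) theta=-359/342 (≈-1.0497)
Rounded to 4 decimal places: x = -70.5105

Answer: -70.5105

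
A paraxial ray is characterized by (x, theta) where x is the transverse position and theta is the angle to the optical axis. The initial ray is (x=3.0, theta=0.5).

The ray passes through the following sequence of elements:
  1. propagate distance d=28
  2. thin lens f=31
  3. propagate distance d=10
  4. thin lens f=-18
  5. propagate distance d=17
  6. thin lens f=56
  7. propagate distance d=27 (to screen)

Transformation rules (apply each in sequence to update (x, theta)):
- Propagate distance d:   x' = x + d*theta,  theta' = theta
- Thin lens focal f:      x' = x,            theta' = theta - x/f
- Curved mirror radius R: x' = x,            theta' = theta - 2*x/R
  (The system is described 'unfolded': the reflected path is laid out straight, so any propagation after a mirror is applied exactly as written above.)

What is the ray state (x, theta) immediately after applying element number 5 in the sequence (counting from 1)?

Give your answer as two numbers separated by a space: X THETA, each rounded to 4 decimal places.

Initial: x=3.0000 theta=0.5000
After 1 (propagate distance d=28): x=17.0000 theta=0.5000
After 2 (thin lens f=31): x=17.0000 theta=-3/62 (≈-0.0484)
After 3 (propagate distance d=10): x=512/31 (≈16.5161) theta=-3/62 (≈-0.0484)
After 4 (thin lens f=-18): x=512/31 (≈16.5161) theta=485/558 (≈0.8692)
After 5 (propagate distance d=17): x=17461/558 (≈31.2921) theta=485/558 (≈0.8692)
Rounded to 4 decimal places: x = 31.2921, theta = 0.8692

Answer: 31.2921 0.8692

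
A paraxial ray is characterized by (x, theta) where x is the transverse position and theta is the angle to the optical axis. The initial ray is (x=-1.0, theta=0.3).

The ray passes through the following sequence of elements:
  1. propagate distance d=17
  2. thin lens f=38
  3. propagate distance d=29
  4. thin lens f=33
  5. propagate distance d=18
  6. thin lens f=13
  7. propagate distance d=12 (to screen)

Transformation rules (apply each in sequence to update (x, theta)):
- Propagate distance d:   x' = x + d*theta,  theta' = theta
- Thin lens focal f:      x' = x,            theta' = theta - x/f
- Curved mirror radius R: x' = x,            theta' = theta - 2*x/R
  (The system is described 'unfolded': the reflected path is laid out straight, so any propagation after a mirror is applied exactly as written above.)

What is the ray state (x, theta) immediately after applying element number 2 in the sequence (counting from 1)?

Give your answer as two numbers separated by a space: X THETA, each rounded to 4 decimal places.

Initial: x=-1.0000 theta=0.3000
After 1 (propagate distance d=17): x=4.1000 theta=0.3000
After 2 (thin lens f=38): x=4.1000 theta=73/380 (≈0.1921)
Rounded to 4 decimal places: x = 4.1000, theta = 0.1921

Answer: 4.1000 0.1921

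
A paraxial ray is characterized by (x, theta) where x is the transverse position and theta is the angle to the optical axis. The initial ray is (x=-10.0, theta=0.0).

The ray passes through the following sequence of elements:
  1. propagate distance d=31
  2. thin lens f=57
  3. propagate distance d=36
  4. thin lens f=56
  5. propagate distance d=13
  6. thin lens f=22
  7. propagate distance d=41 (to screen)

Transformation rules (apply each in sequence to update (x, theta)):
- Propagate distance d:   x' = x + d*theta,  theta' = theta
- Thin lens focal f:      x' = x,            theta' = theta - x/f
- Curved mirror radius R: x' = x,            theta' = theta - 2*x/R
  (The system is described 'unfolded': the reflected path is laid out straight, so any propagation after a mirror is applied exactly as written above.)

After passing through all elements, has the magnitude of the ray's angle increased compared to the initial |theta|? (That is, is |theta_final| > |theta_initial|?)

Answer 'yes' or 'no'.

Answer: yes

Derivation:
Initial: x=-10.0000 theta=0.0000
After 1 (propagate distance d=31): x=-10.0000 theta=0.0000
After 2 (thin lens f=57): x=-10.0000 theta=10/57 (≈0.1754)
After 3 (propagate distance d=36): x=-70/19 (≈-3.6842) theta=10/57 (≈0.1754)
After 4 (thin lens f=56): x=-70/19 (≈-3.6842) theta=55/228 (≈0.2412)
After 5 (propagate distance d=13): x=-125/228 (≈-0.5482) theta=55/228 (≈0.2412)
After 6 (thin lens f=22): x=-125/228 (≈-0.5482) theta=445/1672 (≈0.2661)
After 7 (propagate distance d=41 (to screen)): x=51985/5016 (≈10.3638) theta=445/1672 (≈0.2661)
|theta_initial|=0.0000 |theta_final|=445/1672 (≈0.2661) -> increased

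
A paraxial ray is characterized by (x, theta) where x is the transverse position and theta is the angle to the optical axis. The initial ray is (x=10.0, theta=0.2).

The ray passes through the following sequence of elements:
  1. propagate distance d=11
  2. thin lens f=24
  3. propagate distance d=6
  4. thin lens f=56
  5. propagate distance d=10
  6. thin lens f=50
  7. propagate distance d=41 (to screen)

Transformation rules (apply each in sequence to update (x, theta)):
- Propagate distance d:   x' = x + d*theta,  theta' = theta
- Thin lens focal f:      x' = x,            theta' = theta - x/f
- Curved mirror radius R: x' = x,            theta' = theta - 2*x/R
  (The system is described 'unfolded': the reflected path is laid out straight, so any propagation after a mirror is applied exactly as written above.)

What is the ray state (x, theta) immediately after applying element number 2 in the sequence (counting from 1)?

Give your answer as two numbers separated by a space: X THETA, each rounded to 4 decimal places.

Initial: x=10.0000 theta=0.2000
After 1 (propagate distance d=11): x=12.2000 theta=0.2000
After 2 (thin lens f=24): x=12.2000 theta=-37/120 (≈-0.3083)
Rounded to 4 decimal places: x = 12.2000, theta = -0.3083

Answer: 12.2000 -0.3083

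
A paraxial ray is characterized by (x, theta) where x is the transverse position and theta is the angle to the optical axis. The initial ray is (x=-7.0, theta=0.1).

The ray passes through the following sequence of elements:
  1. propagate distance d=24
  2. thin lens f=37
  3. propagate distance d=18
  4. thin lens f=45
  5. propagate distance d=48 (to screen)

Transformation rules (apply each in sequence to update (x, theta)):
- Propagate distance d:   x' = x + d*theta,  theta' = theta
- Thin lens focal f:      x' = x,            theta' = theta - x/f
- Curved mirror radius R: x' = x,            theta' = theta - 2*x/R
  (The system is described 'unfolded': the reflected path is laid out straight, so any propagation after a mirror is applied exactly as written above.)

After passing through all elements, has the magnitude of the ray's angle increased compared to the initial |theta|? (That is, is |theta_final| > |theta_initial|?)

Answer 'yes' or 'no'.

Answer: yes

Derivation:
Initial: x=-7.0000 theta=0.1000
After 1 (propagate distance d=24): x=-4.6000 theta=0.1000
After 2 (thin lens f=37): x=-4.6000 theta=83/370 (≈0.2243)
After 3 (propagate distance d=18): x=-104/185 (≈-0.5622) theta=83/370 (≈0.2243)
After 4 (thin lens f=45): x=-104/185 (≈-0.5622) theta=3943/16650 (≈0.2368)
After 5 (propagate distance d=48 (to screen)): x=29984/2775 (≈10.8050) theta=3943/16650 (≈0.2368)
|theta_initial|=0.1000 |theta_final|=3943/16650 (≈0.2368) -> increased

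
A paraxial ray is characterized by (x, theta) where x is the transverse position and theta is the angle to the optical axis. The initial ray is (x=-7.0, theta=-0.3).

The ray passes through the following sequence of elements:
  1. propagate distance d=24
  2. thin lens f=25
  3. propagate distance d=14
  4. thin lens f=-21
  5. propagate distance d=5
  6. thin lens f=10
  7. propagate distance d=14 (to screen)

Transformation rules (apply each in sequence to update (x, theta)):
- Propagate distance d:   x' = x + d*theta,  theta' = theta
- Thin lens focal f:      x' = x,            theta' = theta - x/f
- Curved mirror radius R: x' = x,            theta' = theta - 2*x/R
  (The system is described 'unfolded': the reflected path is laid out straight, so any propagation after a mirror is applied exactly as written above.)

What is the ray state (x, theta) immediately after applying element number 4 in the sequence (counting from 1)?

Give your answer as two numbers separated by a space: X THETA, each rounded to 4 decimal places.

Answer: -10.4480 -0.2295

Derivation:
Initial: x=-7.0000 theta=-0.3000
After 1 (propagate distance d=24): x=-14.2000 theta=-0.3000
After 2 (thin lens f=25): x=-14.2000 theta=0.2680
After 3 (propagate distance d=14): x=-10.4480 theta=0.2680
After 4 (thin lens f=-21): x=-10.4480 theta=-241/1050 (≈-0.2295)
Rounded to 4 decimal places: x = -10.4480, theta = -0.2295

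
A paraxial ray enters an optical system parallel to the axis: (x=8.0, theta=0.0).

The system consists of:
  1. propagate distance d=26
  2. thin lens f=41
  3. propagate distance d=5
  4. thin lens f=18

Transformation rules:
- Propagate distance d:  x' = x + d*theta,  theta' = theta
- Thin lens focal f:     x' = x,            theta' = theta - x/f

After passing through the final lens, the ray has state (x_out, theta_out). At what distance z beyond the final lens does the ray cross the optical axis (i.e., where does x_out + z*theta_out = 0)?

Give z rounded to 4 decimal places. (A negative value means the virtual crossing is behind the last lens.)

Answer: 12.0000

Derivation:
Initial: x=8.0000 theta=0.0000
After 1 (propagate distance d=26): x=8.0000 theta=0.0000
After 2 (thin lens f=41): x=8.0000 theta=-8/41 (≈-0.1951)
After 3 (propagate distance d=5): x=288/41 (≈7.0244) theta=-8/41 (≈-0.1951)
After 4 (thin lens f=18): x=288/41 (≈7.0244) theta=-24/41 (≈-0.5854)
z_focus = -x_out/theta_out = -(288/41)/(-24/41) = 12.0000
Rounded to 4 decimal places: z = 12.0000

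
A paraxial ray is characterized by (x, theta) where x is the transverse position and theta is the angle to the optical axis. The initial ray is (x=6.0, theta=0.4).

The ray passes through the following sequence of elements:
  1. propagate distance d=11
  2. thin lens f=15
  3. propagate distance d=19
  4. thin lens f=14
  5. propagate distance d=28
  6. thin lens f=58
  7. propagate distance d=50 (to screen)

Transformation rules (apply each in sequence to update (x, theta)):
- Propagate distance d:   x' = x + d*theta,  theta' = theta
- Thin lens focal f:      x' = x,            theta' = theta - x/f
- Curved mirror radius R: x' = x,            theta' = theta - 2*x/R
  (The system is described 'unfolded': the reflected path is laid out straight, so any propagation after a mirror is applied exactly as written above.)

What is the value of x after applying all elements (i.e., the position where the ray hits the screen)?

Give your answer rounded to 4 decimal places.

Initial: x=6.0000 theta=0.4000
After 1 (propagate distance d=11): x=10.4000 theta=0.4000
After 2 (thin lens f=15): x=10.4000 theta=-22/75 (≈-0.2933)
After 3 (propagate distance d=19): x=362/75 (≈4.8267) theta=-22/75 (≈-0.2933)
After 4 (thin lens f=14): x=362/75 (≈4.8267) theta=-67/105 (≈-0.6381)
After 5 (propagate distance d=28): x=-13.0400 theta=-67/105 (≈-0.6381)
After 6 (thin lens f=58): x=-13.0400 theta=-6292/15225 (≈-0.4133)
After 7 (propagate distance d=50 (to screen)): x=-513134/15225 (≈-33.7034) theta=-6292/15225 (≈-0.4133)
Rounded to 4 decimal places: x = -33.7034

Answer: -33.7034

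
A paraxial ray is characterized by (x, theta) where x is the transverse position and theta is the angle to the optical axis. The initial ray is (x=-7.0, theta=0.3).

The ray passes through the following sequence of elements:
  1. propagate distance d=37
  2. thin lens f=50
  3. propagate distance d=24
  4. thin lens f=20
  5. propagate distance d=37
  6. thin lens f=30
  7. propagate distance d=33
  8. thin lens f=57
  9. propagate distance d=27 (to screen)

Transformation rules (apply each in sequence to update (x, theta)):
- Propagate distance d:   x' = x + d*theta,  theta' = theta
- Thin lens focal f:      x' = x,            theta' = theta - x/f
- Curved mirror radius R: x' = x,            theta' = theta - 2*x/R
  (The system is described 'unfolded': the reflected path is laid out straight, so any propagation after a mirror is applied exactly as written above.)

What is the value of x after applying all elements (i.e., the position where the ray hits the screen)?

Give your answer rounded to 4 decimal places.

Answer: -11.1575

Derivation:
Initial: x=-7.0000 theta=0.3000
After 1 (propagate distance d=37): x=4.1000 theta=0.3000
After 2 (thin lens f=50): x=4.1000 theta=0.2180
After 3 (propagate distance d=24): x=9.3320 theta=0.2180
After 4 (thin lens f=20): x=9.3320 theta=-0.2486
After 5 (propagate distance d=37): x=0.1338 theta=-0.2486
After 6 (thin lens f=30): x=0.1338 theta=-12653/50000 (≈-0.2531)
After 7 (propagate distance d=33): x=-410859/50000 (≈-8.2172) theta=-12653/50000 (≈-0.2531)
After 8 (thin lens f=57): x=-410859/50000 (≈-8.2172) theta=-51727/475000 (≈-0.1089)
After 9 (propagate distance d=27 (to screen)): x=-10599579/950000 (≈-11.1575) theta=-51727/475000 (≈-0.1089)
Rounded to 4 decimal places: x = -11.1575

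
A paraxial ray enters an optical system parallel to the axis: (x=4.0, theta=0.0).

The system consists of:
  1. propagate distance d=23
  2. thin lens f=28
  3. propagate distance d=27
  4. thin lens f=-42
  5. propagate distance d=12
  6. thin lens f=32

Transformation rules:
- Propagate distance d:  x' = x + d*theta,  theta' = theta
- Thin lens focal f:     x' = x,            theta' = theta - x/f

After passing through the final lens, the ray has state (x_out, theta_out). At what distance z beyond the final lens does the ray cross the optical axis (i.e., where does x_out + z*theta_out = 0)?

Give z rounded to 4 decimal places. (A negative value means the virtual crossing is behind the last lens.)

Initial: x=4.0000 theta=0.0000
After 1 (propagate distance d=23): x=4.0000 theta=0.0000
After 2 (thin lens f=28): x=4.0000 theta=-1/7 (≈-0.1429)
After 3 (propagate distance d=27): x=1/7 (≈0.1429) theta=-1/7 (≈-0.1429)
After 4 (thin lens f=-42): x=1/7 (≈0.1429) theta=-41/294 (≈-0.1395)
After 5 (propagate distance d=12): x=-75/49 (≈-1.5306) theta=-41/294 (≈-0.1395)
After 6 (thin lens f=32): x=-75/49 (≈-1.5306) theta=-431/4704 (≈-0.0916)
z_focus = -x_out/theta_out = -(-75/49)/(-431/4704) = -7200/431 ≈ -16.7053
Rounded to 4 decimal places: z = -16.7053

Answer: -16.7053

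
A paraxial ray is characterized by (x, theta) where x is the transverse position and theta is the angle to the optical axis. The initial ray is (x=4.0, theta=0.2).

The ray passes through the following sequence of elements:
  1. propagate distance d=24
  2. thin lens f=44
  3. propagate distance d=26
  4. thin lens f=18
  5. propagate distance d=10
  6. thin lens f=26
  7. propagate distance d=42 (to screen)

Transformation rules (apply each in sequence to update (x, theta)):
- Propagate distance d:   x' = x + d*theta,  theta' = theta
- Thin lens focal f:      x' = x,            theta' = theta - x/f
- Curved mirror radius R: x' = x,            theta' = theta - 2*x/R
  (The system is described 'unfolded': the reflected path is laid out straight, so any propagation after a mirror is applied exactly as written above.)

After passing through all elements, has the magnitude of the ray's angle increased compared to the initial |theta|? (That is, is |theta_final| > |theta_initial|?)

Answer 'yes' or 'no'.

Initial: x=4.0000 theta=0.2000
After 1 (propagate distance d=24): x=8.8000 theta=0.2000
After 2 (thin lens f=44): x=8.8000 theta=0.0000
After 3 (propagate distance d=26): x=8.8000 theta=0.0000
After 4 (thin lens f=18): x=8.8000 theta=-22/45 (≈-0.4889)
After 5 (propagate distance d=10): x=176/45 (≈3.9111) theta=-22/45 (≈-0.4889)
After 6 (thin lens f=26): x=176/45 (≈3.9111) theta=-374/585 (≈-0.6393)
After 7 (propagate distance d=42 (to screen)): x=-2684/117 (≈-22.9402) theta=-374/585 (≈-0.6393)
|theta_initial|=0.2000 |theta_final|=374/585 (≈0.6393) -> increased

Answer: yes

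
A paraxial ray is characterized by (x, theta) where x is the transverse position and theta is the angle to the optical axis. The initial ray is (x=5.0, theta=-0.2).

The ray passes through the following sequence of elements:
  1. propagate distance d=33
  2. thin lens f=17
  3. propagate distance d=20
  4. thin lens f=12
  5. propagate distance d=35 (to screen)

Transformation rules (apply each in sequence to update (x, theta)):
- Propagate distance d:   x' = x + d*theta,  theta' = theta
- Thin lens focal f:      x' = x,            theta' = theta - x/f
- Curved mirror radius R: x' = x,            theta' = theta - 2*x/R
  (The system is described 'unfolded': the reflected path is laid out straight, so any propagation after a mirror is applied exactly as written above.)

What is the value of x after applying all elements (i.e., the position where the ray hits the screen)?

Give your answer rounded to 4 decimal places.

Initial: x=5.0000 theta=-0.2000
After 1 (propagate distance d=33): x=-1.6000 theta=-0.2000
After 2 (thin lens f=17): x=-1.6000 theta=-9/85 (≈-0.1059)
After 3 (propagate distance d=20): x=-316/85 (≈-3.7176) theta=-9/85 (≈-0.1059)
After 4 (thin lens f=12): x=-316/85 (≈-3.7176) theta=52/255 (≈0.2039)
After 5 (propagate distance d=35 (to screen)): x=872/255 (≈3.4196) theta=52/255 (≈0.2039)
Rounded to 4 decimal places: x = 3.4196

Answer: 3.4196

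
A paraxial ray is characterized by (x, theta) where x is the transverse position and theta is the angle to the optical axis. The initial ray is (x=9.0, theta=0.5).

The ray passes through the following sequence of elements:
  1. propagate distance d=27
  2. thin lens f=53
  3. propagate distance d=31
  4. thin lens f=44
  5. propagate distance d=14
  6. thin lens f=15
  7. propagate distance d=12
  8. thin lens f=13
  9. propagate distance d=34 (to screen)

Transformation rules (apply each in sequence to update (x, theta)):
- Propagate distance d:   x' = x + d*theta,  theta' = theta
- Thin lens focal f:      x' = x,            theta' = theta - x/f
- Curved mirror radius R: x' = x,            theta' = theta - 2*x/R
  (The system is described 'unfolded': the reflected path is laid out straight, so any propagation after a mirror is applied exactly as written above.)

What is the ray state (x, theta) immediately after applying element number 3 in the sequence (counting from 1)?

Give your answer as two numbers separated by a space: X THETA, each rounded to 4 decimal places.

Answer: 24.8396 0.0755

Derivation:
Initial: x=9.0000 theta=0.5000
After 1 (propagate distance d=27): x=22.5000 theta=0.5000
After 2 (thin lens f=53): x=22.5000 theta=4/53 (≈0.0755)
After 3 (propagate distance d=31): x=2633/106 (≈24.8396) theta=4/53 (≈0.0755)
Rounded to 4 decimal places: x = 24.8396, theta = 0.0755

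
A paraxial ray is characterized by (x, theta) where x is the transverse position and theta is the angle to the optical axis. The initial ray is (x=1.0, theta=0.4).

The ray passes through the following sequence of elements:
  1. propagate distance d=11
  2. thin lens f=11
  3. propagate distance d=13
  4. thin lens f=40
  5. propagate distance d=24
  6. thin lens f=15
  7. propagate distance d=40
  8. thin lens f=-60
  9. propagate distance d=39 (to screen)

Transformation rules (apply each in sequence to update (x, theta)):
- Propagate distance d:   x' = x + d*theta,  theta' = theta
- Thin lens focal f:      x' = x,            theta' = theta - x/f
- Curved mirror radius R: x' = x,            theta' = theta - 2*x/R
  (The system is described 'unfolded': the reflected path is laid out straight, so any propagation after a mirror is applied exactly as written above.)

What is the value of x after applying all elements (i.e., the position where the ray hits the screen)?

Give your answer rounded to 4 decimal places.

Answer: -17.9724

Derivation:
Initial: x=1.0000 theta=0.4000
After 1 (propagate distance d=11): x=5.4000 theta=0.4000
After 2 (thin lens f=11): x=5.4000 theta=-1/11 (≈-0.0909)
After 3 (propagate distance d=13): x=232/55 (≈4.2182) theta=-1/11 (≈-0.0909)
After 4 (thin lens f=40): x=232/55 (≈4.2182) theta=-54/275 (≈-0.1964)
After 5 (propagate distance d=24): x=-136/275 (≈-0.4945) theta=-54/275 (≈-0.1964)
After 6 (thin lens f=15): x=-136/275 (≈-0.4945) theta=-674/4125 (≈-0.1634)
After 7 (propagate distance d=40): x=-232/33 (≈-7.0303) theta=-674/4125 (≈-0.1634)
After 8 (thin lens f=-60): x=-232/33 (≈-7.0303) theta=-3472/12375 (≈-0.2806)
After 9 (propagate distance d=39 (to screen)): x=-24712/1375 (≈-17.9724) theta=-3472/12375 (≈-0.2806)
Rounded to 4 decimal places: x = -17.9724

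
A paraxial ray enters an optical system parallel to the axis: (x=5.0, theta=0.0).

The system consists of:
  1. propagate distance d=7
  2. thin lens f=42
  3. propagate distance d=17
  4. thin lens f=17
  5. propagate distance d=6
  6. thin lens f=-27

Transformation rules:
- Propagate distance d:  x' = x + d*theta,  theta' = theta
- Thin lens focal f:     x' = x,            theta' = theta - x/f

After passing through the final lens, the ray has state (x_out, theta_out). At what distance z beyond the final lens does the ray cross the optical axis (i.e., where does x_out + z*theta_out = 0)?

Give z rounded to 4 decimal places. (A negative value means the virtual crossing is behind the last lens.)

Answer: 4.8606

Derivation:
Initial: x=5.0000 theta=0.0000
After 1 (propagate distance d=7): x=5.0000 theta=0.0000
After 2 (thin lens f=42): x=5.0000 theta=-5/42 (≈-0.1190)
After 3 (propagate distance d=17): x=125/42 (≈2.9762) theta=-5/42 (≈-0.1190)
After 4 (thin lens f=17): x=125/42 (≈2.9762) theta=-5/17 (≈-0.2941)
After 5 (propagate distance d=6): x=865/714 (≈1.2115) theta=-5/17 (≈-0.2941)
After 6 (thin lens f=-27): x=865/714 (≈1.2115) theta=-4805/19278 (≈-0.2492)
z_focus = -x_out/theta_out = -(865/714)/(-4805/19278) = 4671/961 ≈ 4.8606
Rounded to 4 decimal places: z = 4.8606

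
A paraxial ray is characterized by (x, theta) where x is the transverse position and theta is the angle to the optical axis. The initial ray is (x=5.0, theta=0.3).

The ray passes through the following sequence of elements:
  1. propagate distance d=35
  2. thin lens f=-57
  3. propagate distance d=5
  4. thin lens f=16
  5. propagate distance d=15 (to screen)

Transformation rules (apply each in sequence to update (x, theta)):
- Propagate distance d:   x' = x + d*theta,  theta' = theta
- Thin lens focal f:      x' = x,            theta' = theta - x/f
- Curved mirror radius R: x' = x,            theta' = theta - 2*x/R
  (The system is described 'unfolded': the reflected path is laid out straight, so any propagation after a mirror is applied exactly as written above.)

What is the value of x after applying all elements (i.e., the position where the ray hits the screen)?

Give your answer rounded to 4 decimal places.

Answer: 9.7264

Derivation:
Initial: x=5.0000 theta=0.3000
After 1 (propagate distance d=35): x=15.5000 theta=0.3000
After 2 (thin lens f=-57): x=15.5000 theta=163/285 (≈0.5719)
After 3 (propagate distance d=5): x=2093/114 (≈18.3596) theta=163/285 (≈0.5719)
After 4 (thin lens f=16): x=2093/114 (≈18.3596) theta=-5249/9120 (≈-0.5755)
After 5 (propagate distance d=15 (to screen)): x=17741/1824 (≈9.7264) theta=-5249/9120 (≈-0.5755)
Rounded to 4 decimal places: x = 9.7264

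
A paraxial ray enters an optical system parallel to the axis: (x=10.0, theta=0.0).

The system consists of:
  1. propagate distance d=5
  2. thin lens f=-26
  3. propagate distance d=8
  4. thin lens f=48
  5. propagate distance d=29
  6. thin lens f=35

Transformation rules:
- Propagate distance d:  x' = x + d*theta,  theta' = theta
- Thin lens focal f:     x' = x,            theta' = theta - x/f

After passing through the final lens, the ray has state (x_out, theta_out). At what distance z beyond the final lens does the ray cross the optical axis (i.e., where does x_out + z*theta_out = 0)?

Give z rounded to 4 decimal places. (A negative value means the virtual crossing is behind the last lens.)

Initial: x=10.0000 theta=0.0000
After 1 (propagate distance d=5): x=10.0000 theta=0.0000
After 2 (thin lens f=-26): x=10.0000 theta=5/13 (≈0.3846)
After 3 (propagate distance d=8): x=170/13 (≈13.0769) theta=5/13 (≈0.3846)
After 4 (thin lens f=48): x=170/13 (≈13.0769) theta=35/312 (≈0.1122)
After 5 (propagate distance d=29): x=5095/312 (≈16.3301) theta=35/312 (≈0.1122)
After 6 (thin lens f=35): x=5095/312 (≈16.3301) theta=-129/364 (≈-0.3544)
z_focus = -x_out/theta_out = -(5095/312)/(-129/364) = 35665/774 ≈ 46.0788
Rounded to 4 decimal places: z = 46.0788

Answer: 46.0788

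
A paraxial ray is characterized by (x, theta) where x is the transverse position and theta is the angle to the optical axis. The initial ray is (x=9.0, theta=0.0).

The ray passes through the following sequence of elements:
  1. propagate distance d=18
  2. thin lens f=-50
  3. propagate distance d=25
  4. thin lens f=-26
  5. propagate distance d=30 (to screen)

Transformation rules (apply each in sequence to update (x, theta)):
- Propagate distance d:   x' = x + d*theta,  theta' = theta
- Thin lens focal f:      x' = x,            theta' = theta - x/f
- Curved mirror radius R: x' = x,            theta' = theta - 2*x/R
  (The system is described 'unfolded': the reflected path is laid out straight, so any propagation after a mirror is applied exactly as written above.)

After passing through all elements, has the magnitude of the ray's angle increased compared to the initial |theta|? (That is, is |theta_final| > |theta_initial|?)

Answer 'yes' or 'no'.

Answer: yes

Derivation:
Initial: x=9.0000 theta=0.0000
After 1 (propagate distance d=18): x=9.0000 theta=0.0000
After 2 (thin lens f=-50): x=9.0000 theta=0.1800
After 3 (propagate distance d=25): x=13.5000 theta=0.1800
After 4 (thin lens f=-26): x=13.5000 theta=909/1300 (≈0.6992)
After 5 (propagate distance d=30 (to screen)): x=2241/65 (≈34.4769) theta=909/1300 (≈0.6992)
|theta_initial|=0.0000 |theta_final|=909/1300 (≈0.6992) -> increased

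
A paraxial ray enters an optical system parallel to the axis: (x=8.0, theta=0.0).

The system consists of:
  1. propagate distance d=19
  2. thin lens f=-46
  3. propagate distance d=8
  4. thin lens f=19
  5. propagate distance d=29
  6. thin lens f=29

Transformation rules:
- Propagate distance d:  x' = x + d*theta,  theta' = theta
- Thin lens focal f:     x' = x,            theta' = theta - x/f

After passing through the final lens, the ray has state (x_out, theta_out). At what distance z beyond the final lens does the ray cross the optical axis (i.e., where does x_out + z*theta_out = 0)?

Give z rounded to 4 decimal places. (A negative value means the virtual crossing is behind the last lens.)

Answer: 0.3109

Derivation:
Initial: x=8.0000 theta=0.0000
After 1 (propagate distance d=19): x=8.0000 theta=0.0000
After 2 (thin lens f=-46): x=8.0000 theta=4/23 (≈0.1739)
After 3 (propagate distance d=8): x=216/23 (≈9.3913) theta=4/23 (≈0.1739)
After 4 (thin lens f=19): x=216/23 (≈9.3913) theta=-140/437 (≈-0.3204)
After 5 (propagate distance d=29): x=44/437 (≈0.1007) theta=-140/437 (≈-0.3204)
After 6 (thin lens f=29): x=44/437 (≈0.1007) theta=-216/667 (≈-0.3238)
z_focus = -x_out/theta_out = -(44/437)/(-216/667) = 319/1026 ≈ 0.3109
Rounded to 4 decimal places: z = 0.3109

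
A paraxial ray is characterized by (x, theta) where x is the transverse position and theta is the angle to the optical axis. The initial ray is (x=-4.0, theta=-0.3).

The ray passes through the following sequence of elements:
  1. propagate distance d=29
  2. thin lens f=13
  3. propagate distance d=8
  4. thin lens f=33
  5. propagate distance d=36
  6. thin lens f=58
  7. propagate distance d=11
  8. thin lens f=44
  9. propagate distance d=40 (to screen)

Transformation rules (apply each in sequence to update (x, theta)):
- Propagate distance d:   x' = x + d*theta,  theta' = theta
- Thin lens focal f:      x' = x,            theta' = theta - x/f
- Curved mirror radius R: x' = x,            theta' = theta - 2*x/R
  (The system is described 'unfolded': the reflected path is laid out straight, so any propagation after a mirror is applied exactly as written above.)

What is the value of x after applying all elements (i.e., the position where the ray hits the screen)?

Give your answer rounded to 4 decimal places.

Initial: x=-4.0000 theta=-0.3000
After 1 (propagate distance d=29): x=-12.7000 theta=-0.3000
After 2 (thin lens f=13): x=-12.7000 theta=44/65 (≈0.6769)
After 3 (propagate distance d=8): x=-947/130 (≈-7.2846) theta=44/65 (≈0.6769)
After 4 (thin lens f=33): x=-947/130 (≈-7.2846) theta=3851/4290 (≈0.8977)
After 5 (propagate distance d=36): x=7159/286 (≈25.0315) theta=3851/4290 (≈0.8977)
After 6 (thin lens f=58): x=7159/286 (≈25.0315) theta=811/1740 (≈0.4661)
After 7 (propagate distance d=11): x=7504033/248820 (≈30.1585) theta=811/1740 (≈0.4661)
After 8 (thin lens f=44): x=7504033/248820 (≈30.1585) theta=-800407/3649360 (≈-0.2193)
After 9 (propagate distance d=40 (to screen)): x=58532153/2737020 (≈21.3854) theta=-800407/3649360 (≈-0.2193)
Rounded to 4 decimal places: x = 21.3854

Answer: 21.3854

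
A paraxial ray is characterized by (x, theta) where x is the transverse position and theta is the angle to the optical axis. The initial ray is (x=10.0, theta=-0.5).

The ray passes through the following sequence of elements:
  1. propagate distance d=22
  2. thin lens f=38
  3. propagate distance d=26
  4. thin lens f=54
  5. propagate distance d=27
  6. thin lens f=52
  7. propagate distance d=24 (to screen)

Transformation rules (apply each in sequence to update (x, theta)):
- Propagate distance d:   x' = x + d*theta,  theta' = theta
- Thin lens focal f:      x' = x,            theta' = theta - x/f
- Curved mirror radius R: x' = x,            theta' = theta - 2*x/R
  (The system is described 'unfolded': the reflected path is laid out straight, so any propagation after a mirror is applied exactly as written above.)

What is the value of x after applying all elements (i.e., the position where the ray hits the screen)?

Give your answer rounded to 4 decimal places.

Answer: -15.9220

Derivation:
Initial: x=10.0000 theta=-0.5000
After 1 (propagate distance d=22): x=-1.0000 theta=-0.5000
After 2 (thin lens f=38): x=-1.0000 theta=-9/19 (≈-0.4737)
After 3 (propagate distance d=26): x=-253/19 (≈-13.3158) theta=-9/19 (≈-0.4737)
After 4 (thin lens f=54): x=-253/19 (≈-13.3158) theta=-233/1026 (≈-0.2271)
After 5 (propagate distance d=27): x=-739/38 (≈-19.4474) theta=-233/1026 (≈-0.2271)
After 6 (thin lens f=52): x=-739/38 (≈-19.4474) theta=7837/53352 (≈0.1469)
After 7 (propagate distance d=24 (to screen)): x=-70789/4446 (≈-15.9220) theta=7837/53352 (≈0.1469)
Rounded to 4 decimal places: x = -15.9220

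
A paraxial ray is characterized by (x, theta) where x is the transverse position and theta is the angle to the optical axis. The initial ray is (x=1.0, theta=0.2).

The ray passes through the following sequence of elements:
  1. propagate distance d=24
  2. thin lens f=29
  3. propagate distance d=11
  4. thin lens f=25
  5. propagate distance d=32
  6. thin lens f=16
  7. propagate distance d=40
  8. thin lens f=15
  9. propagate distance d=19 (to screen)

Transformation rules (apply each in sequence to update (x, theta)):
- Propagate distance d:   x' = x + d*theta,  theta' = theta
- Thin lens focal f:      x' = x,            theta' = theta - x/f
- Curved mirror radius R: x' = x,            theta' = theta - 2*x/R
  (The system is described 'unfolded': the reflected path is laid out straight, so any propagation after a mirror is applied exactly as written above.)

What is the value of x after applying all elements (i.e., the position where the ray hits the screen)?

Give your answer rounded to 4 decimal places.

Initial: x=1.0000 theta=0.2000
After 1 (propagate distance d=24): x=5.8000 theta=0.2000
After 2 (thin lens f=29): x=5.8000 theta=0.0000
After 3 (propagate distance d=11): x=5.8000 theta=0.0000
After 4 (thin lens f=25): x=5.8000 theta=-0.2320
After 5 (propagate distance d=32): x=-1.6240 theta=-0.2320
After 6 (thin lens f=16): x=-1.6240 theta=-0.1305
After 7 (propagate distance d=40): x=-6.8440 theta=-0.1305
After 8 (thin lens f=15): x=-6.8440 theta=9773/30000 (≈0.3258)
After 9 (propagate distance d=19 (to screen)): x=-19633/30000 (≈-0.6544) theta=9773/30000 (≈0.3258)
Rounded to 4 decimal places: x = -0.6544

Answer: -0.6544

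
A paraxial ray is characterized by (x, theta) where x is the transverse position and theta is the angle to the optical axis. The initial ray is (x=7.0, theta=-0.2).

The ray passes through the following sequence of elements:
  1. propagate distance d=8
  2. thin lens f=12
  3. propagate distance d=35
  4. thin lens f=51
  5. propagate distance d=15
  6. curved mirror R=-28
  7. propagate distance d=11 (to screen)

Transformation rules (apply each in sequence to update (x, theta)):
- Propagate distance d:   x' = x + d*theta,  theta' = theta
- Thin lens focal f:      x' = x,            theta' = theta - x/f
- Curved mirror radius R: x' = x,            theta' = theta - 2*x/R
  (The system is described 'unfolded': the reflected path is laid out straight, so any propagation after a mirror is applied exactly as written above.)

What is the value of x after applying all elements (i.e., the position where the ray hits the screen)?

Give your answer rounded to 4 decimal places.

Initial: x=7.0000 theta=-0.2000
After 1 (propagate distance d=8): x=5.4000 theta=-0.2000
After 2 (thin lens f=12): x=5.4000 theta=-0.6500
After 3 (propagate distance d=35): x=-17.3500 theta=-0.6500
After 4 (thin lens f=51): x=-17.3500 theta=-79/255 (≈-0.3098)
After 5 (propagate distance d=15): x=-7479/340 (≈-21.9971) theta=-79/255 (≈-0.3098)
After 6 (curved mirror R=-28): x=-7479/340 (≈-21.9971) theta=-26861/14280 (≈-1.8810)
After 7 (propagate distance d=11 (to screen)): x=-609589/14280 (≈-42.6883) theta=-26861/14280 (≈-1.8810)
Rounded to 4 decimal places: x = -42.6883

Answer: -42.6883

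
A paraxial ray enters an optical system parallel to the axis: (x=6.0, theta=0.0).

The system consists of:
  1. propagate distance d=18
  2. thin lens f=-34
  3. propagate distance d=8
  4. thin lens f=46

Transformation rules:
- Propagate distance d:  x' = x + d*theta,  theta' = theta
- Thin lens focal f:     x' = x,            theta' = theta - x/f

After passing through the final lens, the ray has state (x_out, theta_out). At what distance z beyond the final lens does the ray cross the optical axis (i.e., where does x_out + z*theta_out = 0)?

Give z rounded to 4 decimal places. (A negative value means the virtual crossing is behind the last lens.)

Initial: x=6.0000 theta=0.0000
After 1 (propagate distance d=18): x=6.0000 theta=0.0000
After 2 (thin lens f=-34): x=6.0000 theta=3/17 (≈0.1765)
After 3 (propagate distance d=8): x=126/17 (≈7.4118) theta=3/17 (≈0.1765)
After 4 (thin lens f=46): x=126/17 (≈7.4118) theta=6/391 (≈0.0153)
z_focus = -x_out/theta_out = -(126/17)/(6/391) = -483.0000
Rounded to 4 decimal places: z = -483.0000

Answer: -483.0000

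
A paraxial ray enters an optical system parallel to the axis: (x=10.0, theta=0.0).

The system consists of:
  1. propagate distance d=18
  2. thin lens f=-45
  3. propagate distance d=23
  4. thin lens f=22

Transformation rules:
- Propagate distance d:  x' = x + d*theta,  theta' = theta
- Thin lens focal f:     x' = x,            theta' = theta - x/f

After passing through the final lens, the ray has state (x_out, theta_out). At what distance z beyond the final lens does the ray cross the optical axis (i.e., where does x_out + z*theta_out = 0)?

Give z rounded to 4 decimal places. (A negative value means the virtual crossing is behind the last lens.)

Answer: 32.5217

Derivation:
Initial: x=10.0000 theta=0.0000
After 1 (propagate distance d=18): x=10.0000 theta=0.0000
After 2 (thin lens f=-45): x=10.0000 theta=2/9 (≈0.2222)
After 3 (propagate distance d=23): x=136/9 (≈15.1111) theta=2/9 (≈0.2222)
After 4 (thin lens f=22): x=136/9 (≈15.1111) theta=-46/99 (≈-0.4646)
z_focus = -x_out/theta_out = -(136/9)/(-46/99) = 748/23 ≈ 32.5217
Rounded to 4 decimal places: z = 32.5217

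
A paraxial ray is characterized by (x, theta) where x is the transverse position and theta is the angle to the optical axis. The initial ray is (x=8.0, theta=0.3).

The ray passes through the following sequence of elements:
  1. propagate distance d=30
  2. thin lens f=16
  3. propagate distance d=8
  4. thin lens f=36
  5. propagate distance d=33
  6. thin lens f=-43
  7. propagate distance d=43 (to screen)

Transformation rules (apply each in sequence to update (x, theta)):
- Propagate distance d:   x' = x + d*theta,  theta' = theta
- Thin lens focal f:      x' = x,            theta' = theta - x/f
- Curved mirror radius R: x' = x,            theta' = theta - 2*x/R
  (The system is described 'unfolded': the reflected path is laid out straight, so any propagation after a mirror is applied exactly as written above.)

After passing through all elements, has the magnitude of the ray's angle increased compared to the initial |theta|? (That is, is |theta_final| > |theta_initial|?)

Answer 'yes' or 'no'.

Initial: x=8.0000 theta=0.3000
After 1 (propagate distance d=30): x=17.0000 theta=0.3000
After 2 (thin lens f=16): x=17.0000 theta=-0.7625
After 3 (propagate distance d=8): x=10.9000 theta=-0.7625
After 4 (thin lens f=36): x=10.9000 theta=-767/720 (≈-1.0653)
After 5 (propagate distance d=33): x=-5821/240 (≈-24.2542) theta=-767/720 (≈-1.0653)
After 6 (thin lens f=-43): x=-5821/240 (≈-24.2542) theta=-12611/7740 (≈-1.6293)
After 7 (propagate distance d=43 (to screen)): x=-67907/720 (≈-94.3153) theta=-12611/7740 (≈-1.6293)
|theta_initial|=0.3000 |theta_final|=12611/7740 (≈1.6293) -> increased

Answer: yes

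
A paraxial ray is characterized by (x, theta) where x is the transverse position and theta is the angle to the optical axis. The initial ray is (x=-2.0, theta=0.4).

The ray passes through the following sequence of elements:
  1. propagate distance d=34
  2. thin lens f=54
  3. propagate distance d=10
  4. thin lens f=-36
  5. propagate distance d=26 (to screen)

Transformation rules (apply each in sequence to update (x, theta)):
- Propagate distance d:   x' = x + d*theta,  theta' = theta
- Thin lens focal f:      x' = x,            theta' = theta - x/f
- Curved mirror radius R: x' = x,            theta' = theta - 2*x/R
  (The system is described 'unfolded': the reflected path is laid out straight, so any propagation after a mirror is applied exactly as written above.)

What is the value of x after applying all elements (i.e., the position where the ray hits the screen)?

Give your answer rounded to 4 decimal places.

Answer: 27.9819

Derivation:
Initial: x=-2.0000 theta=0.4000
After 1 (propagate distance d=34): x=11.6000 theta=0.4000
After 2 (thin lens f=54): x=11.6000 theta=5/27 (≈0.1852)
After 3 (propagate distance d=10): x=1816/135 (≈13.4519) theta=5/27 (≈0.1852)
After 4 (thin lens f=-36): x=1816/135 (≈13.4519) theta=679/1215 (≈0.5588)
After 5 (propagate distance d=26 (to screen)): x=33998/1215 (≈27.9819) theta=679/1215 (≈0.5588)
Rounded to 4 decimal places: x = 27.9819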